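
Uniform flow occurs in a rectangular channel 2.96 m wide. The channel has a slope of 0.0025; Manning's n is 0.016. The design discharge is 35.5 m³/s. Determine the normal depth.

y_n = 3.7 m

Manning's equation rearranged: A R^(2/3) = nQ / (1·√S) = 0.016 × 35.5 / (√0.0025) = 11.36.
Try y = 4.5 m: A R^(2/3) = 14.31 — too large.
Try y = 2.69 m: A R^(2/3) = 7.72 — too small.
Try y = 3.7 m: A R^(2/3) = 11.37 — ≈ 11.36.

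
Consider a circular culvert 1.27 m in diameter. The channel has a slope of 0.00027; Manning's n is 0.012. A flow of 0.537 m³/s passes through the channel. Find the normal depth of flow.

Manning's equation rearranged: A R^(2/3) = nQ / (1·√S) = 0.012 × 0.537 / (√0.00027) = 0.3922.
Try y = 0.627 m: A R^(2/3) = 0.2885 — low.
Try y = 0.944 m: A R^(2/3) = 0.532 — high.
Try y = 0.757 m: A R^(2/3) = 0.3921 — close enough.

y_n = 0.757 m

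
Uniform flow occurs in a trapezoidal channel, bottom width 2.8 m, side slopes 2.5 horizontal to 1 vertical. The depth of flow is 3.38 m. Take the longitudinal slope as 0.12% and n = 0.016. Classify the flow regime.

subcritical

With bottom width b = 2.8 m and side slope z = 2.5: A = (b + zy)y = (2.8 + 2.5×3.38)×3.38 = 38.02 m²; P = b + 2y√(1+z²) = 2.8 + 2×3.38×2.693 = 21 m.
Hydraulic radius R = A/P = 38.02/21 = 1.811 m.
V = (1/n) R^(2/3) √S = (1/0.016) × 1.811^(2/3) × √0.0012 = 3.216 m/s. Hydraulic depth D_h = A/T = 38.02/19.7 = 1.93 m.
Froude number Fr = V/√(g·D_h) = 3.216/√(9.81×1.93) = 0.739, which is less than 1, so the flow is subcritical.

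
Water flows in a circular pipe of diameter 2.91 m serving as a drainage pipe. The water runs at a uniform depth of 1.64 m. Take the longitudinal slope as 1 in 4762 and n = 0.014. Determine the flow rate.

For a circular section of diameter D = 2.91 m at depth y = 1.64 m, the central angle is θ = 2 arccos(1 − 2y/D) = 3.397 rad. Then A = (D²/8)(θ − sin θ) = 3.862 m² and P = Dθ/2 = 4.942 m.
Hydraulic radius R = A/P = 3.862/4.942 = 0.7815 m.
Manning's equation: Q = (1/n) A R^(2/3) S^(1/2) = (1/0.014) × 3.862 × 0.7815^(2/3) × 0.00021^(1/2) = 3.39 m³/s.

Q = 3.39 m³/s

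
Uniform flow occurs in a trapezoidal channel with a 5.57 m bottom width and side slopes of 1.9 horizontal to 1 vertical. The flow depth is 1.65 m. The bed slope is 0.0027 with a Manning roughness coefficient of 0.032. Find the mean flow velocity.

With bottom width b = 5.57 m and side slope z = 1.9: A = (b + zy)y = (5.57 + 1.9×1.65)×1.65 = 14.36 m²; P = b + 2y√(1+z²) = 5.57 + 2×1.65×2.147 = 12.66 m.
Hydraulic radius R = A/P = 14.36/12.66 = 1.135 m.
From Manning's equation, V = (1/n) R^(2/3) S^(1/2) = (1/0.032) × 1.135^(2/3) × 0.0027^(1/2) = 1.77 m/s.

V = 1.77 m/s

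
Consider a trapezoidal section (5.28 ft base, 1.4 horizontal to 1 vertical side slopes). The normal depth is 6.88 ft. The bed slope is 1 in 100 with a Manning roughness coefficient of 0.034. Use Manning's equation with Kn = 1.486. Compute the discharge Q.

Q = 1040 ft³/s

With bottom width b = 5.28 ft and side slope z = 1.4: A = (b + zy)y = (5.28 + 1.4×6.88)×6.88 = 102.6 ft²; P = b + 2y√(1+z²) = 5.28 + 2×6.88×1.72 = 28.95 ft.
Hydraulic radius R = A/P = 102.6/28.95 = 3.543 ft.
Manning's equation: Q = (1.486/n) A R^(2/3) S^(1/2) = (1.486/0.034) × 102.6 × 3.543^(2/3) × 0.01^(1/2) = 1040 ft³/s.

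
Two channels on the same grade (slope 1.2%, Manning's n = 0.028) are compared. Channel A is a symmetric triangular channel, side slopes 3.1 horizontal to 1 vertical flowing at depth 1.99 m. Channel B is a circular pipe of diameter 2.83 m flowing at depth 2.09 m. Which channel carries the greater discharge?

Channel A: For a triangular section with side slope z = 3.1: A = zy² = 3.1×1.99² = 12.28 m²; P = 2y√(1+z²) = 2×1.99×3.257 = 12.96 m. Hydraulic radius R = A/P = 12.28/12.96 = 0.947 m. Q_A = (1/0.028)·12.28·0.947^(2/3)·√0.012 = 46.31 m³/s.
Channel B: For a circular section of diameter D = 2.83 m at depth y = 2.09 m, the central angle is θ = 2 arccos(1 − 2y/D) = 4.136 rad. Then A = (D²/8)(θ − sin θ) = 4.98 m² and P = Dθ/2 = 5.853 m. Hydraulic radius R = A/P = 4.98/5.853 = 0.8509 m. Q_B = (1/0.028)·4.98·0.8509^(2/3)·√0.012 = 17.5 m³/s.
Q_A = 46.31 m³/s vs Q_B = 17.5 m³/s, so channel A carries more.

channel A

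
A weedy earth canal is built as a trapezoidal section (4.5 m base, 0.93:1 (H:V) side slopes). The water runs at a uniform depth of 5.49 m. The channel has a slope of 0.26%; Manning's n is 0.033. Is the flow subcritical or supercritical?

subcritical

With bottom width b = 4.5 m and side slope z = 0.93: A = (b + zy)y = (4.5 + 0.93×5.49)×5.49 = 52.74 m²; P = b + 2y√(1+z²) = 4.5 + 2×5.49×1.366 = 19.49 m.
Hydraulic radius R = A/P = 52.74/19.49 = 2.705 m.
V = (1/n) R^(2/3) √S = (1/0.033) × 2.705^(2/3) × √0.0026 = 3 m/s. Hydraulic depth D_h = A/T = 52.74/14.71 = 3.585 m.
Froude number Fr = V/√(g·D_h) = 3/√(9.81×3.585) = 0.506, which is less than 1, so the flow is subcritical.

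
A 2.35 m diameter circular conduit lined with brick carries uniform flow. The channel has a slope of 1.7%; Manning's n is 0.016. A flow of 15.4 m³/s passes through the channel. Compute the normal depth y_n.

y_n = 1.34 m

Manning's equation rearranged: A R^(2/3) = nQ / (1·√S) = 0.016 × 15.4 / (√0.017) = 1.89.
Try y = 1.09 m: A R^(2/3) = 1.337 — short.
Try y = 1.34 m: A R^(2/3) = 1.888 — close enough.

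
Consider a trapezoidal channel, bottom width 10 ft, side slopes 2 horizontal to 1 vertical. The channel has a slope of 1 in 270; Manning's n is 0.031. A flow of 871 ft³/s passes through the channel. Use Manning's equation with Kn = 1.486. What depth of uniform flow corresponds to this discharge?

Manning's equation rearranged: A R^(2/3) = nQ / (1.486·√S) = 0.031 × 871 / (1.486 × √0.003704) = 298.6.
Trying y = 4.17 ft: A R^(2/3) = 147.2 — low.
Trying y = 5.9 ft: A R^(2/3) = 298.5 — ≈ 298.6.

y_n = 5.9 ft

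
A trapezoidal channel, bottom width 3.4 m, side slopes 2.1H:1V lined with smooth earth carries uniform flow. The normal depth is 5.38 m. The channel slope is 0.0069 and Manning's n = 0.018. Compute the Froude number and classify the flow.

supercritical

With bottom width b = 3.4 m and side slope z = 2.1: A = (b + zy)y = (3.4 + 2.1×5.38)×5.38 = 79.08 m²; P = b + 2y√(1+z²) = 3.4 + 2×5.38×2.326 = 28.43 m.
Hydraulic radius R = A/P = 79.08/28.43 = 2.782 m.
V = (1/n) R^(2/3) √S = (1/0.018) × 2.782^(2/3) × √0.0069 = 9.128 m/s. Hydraulic depth D_h = A/T = 79.08/26 = 3.042 m.
Froude number Fr = V/√(g·D_h) = 9.128/√(9.81×3.042) = 1.67, which is greater than 1, so the flow is supercritical.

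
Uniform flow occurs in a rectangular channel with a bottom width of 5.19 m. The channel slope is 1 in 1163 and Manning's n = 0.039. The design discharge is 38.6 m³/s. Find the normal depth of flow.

Manning's equation rearranged: A R^(2/3) = nQ / (1·√S) = 0.039 × 38.6 / (√0.0008598) = 51.34.
At y = 8.21 m: A R^(2/3) = 67 — over.
At y = 5.2 m: A R^(2/3) = 38.91 — short.
At y = 6.54 m: A R^(2/3) = 51.3 — matches.

y_n = 6.54 m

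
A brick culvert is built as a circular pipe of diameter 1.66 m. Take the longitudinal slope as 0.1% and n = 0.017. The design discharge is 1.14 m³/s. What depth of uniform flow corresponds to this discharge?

Manning's equation rearranged: A R^(2/3) = nQ / (1·√S) = 0.017 × 1.14 / (√0.001) = 0.6128.
Try y = 0.719 m: A R^(2/3) = 0.4686 — low.
Try y = 0.974 m: A R^(2/3) = 0.7816 — high.
Try y = 0.839 m: A R^(2/3) = 0.6132 — matches.

y_n = 0.839 m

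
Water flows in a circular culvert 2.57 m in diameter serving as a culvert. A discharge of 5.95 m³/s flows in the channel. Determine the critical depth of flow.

y_c = 1.09 m

At critical depth, Q² T / (g A³) = 1, i.e. A³/T = Q²/g = 5.95²/9.81 = 3.609.
At y = 1.28 m: A³/T = 6.689 — too large.
At y = 0.885 m: A³/T = 1.623 — too small.
At y = 1.09 m: A³/T = 3.617 — matches.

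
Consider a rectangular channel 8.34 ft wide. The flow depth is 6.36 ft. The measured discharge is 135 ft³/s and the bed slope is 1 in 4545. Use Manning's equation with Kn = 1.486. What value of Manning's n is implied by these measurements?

n = 0.016

Flow area A = b·y = 8.34 × 6.36 = 53.04 ft². Wetted perimeter P = b + 2y = 8.34 + 2×6.36 = 21.06 ft.
Hydraulic radius R = A/P = 53.04/21.06 = 2.519 ft.
Rearranging Manning's equation: n = (1.486/Q) A R^(2/3) S^(1/2) = (1.486/135) × 53.04 × 2.519^(2/3) × √0.00022 = 0.016.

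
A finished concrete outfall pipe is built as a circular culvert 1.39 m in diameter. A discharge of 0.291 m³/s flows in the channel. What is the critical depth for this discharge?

At critical depth, Q² T / (g A³) = 1, i.e. A³/T = Q²/g = 0.291²/9.81 = 0.008632.
Try y = 0.321 m: A³/T = 0.01592 — high.
Try y = 0.275 m: A³/T = 0.008692 — close enough.

y_c = 0.275 m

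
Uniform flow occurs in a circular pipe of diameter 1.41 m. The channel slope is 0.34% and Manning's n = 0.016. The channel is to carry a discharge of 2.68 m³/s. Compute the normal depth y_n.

Manning's equation rearranged: A R^(2/3) = nQ / (1·√S) = 0.016 × 2.68 / (√0.0034) = 0.7354.
Try y = 0.756 m: A R^(2/3) = 0.4378 — short.
Try y = 1.31 m: A R^(2/3) = 0.8377 — over.
Try y = 1.09 m: A R^(2/3) = 0.7351 — matches.

y_n = 1.09 m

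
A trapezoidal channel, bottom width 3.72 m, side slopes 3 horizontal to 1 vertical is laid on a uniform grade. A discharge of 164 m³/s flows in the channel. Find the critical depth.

y_c = 3.05 m

At critical depth, Q² T / (g A³) = 1, i.e. A³/T = Q²/g = 164²/9.81 = 2742.
Try y = 2.4 m: A³/T = 993.4 — low.
Try y = 3.78 m: A³/T = 6988 — high.
Try y = 3.05 m: A³/T = 2747 — ≈ 2742.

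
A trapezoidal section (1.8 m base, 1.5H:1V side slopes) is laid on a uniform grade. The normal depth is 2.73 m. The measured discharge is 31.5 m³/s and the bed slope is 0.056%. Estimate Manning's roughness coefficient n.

With bottom width b = 1.8 m and side slope z = 1.5: A = (b + zy)y = (1.8 + 1.5×2.73)×2.73 = 16.09 m²; P = b + 2y√(1+z²) = 1.8 + 2×2.73×1.803 = 11.64 m.
Hydraulic radius R = A/P = 16.09/11.64 = 1.382 m.
Rearranging Manning's equation: n = (1/Q) A R^(2/3) S^(1/2) = (1/31.5) × 16.09 × 1.382^(2/3) × √0.00056 = 0.015.

n = 0.015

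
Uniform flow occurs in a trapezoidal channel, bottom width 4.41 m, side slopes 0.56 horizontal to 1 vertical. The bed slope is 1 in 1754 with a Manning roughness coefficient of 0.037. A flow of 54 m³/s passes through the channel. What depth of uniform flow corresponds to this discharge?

y_n = 5.86 m

Manning's equation rearranged: A R^(2/3) = nQ / (1·√S) = 0.037 × 54 / (√0.0005701) = 83.68.
Try y = 4.12 m: A R^(2/3) = 43.9 — too small.
Try y = 7.29 m: A R^(2/3) = 126.8 — too large.
Try y = 5.86 m: A R^(2/3) = 83.6 — matches.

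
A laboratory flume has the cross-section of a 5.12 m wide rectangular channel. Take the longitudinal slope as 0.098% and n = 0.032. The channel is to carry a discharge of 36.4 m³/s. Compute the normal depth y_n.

Manning's equation rearranged: A R^(2/3) = nQ / (1·√S) = 0.032 × 36.4 / (√0.00098) = 37.21.
At y = 3.54 m: A R^(2/3) = 23.6 — too small.
At y = 5.95 m: A R^(2/3) = 44.91 — too large.
At y = 5.09 m: A R^(2/3) = 37.17 — matches.

y_n = 5.09 m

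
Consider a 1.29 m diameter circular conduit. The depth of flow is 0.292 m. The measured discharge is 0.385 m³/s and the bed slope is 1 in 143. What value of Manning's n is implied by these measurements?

n = 0.015

For a circular section of diameter D = 1.29 m at depth y = 0.292 m, the central angle is θ = 2 arccos(1 − 2y/D) = 1.983 rad. Then A = (D²/8)(θ − sin θ) = 0.222 m² and P = Dθ/2 = 1.279 m.
Hydraulic radius R = A/P = 0.222/1.279 = 0.1735 m.
Rearranging Manning's equation: n = (1/Q) A R^(2/3) S^(1/2) = (1/0.385) × 0.222 × 0.1735^(2/3) × √0.006993 = 0.015.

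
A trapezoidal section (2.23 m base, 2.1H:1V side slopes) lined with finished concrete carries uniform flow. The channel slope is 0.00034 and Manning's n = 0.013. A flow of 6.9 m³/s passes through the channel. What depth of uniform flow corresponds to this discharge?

y_n = 1.23 m

Manning's equation rearranged: A R^(2/3) = nQ / (1·√S) = 0.013 × 6.9 / (√0.00034) = 4.865.
At y = 1.53 m: A R^(2/3) = 7.711 — high.
At y = 1.23 m: A R^(2/3) = 4.863 — matches.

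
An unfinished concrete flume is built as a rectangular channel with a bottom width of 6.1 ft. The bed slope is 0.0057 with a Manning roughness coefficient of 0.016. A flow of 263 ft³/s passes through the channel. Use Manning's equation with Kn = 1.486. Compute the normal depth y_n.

y_n = 4.21 ft

Manning's equation rearranged: A R^(2/3) = nQ / (1.486·√S) = 0.016 × 263 / (1.486 × √0.0057) = 37.51.
At y = 3.31 ft: A R^(2/3) = 27.48 — short.
At y = 4.21 ft: A R^(2/3) = 37.56 — close enough.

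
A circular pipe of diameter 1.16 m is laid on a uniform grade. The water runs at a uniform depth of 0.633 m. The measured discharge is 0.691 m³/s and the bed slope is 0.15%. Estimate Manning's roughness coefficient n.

n = 0.015

For a circular section of diameter D = 1.16 m at depth y = 0.633 m, the central angle is θ = 2 arccos(1 − 2y/D) = 3.325 rad. Then A = (D²/8)(θ − sin θ) = 0.5898 m² and P = Dθ/2 = 1.928 m.
Hydraulic radius R = A/P = 0.5898/1.928 = 0.3059 m.
Rearranging Manning's equation: n = (1/Q) A R^(2/3) S^(1/2) = (1/0.691) × 0.5898 × 0.3059^(2/3) × √0.0015 = 0.015.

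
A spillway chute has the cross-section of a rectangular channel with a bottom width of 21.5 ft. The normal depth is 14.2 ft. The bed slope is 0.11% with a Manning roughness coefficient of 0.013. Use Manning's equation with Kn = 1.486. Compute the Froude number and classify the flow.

subcritical

Flow area A = b·y = 21.5 × 14.2 = 305.3 ft². Wetted perimeter P = b + 2y = 21.5 + 2×14.2 = 49.9 ft.
Hydraulic radius R = A/P = 305.3/49.9 = 6.118 ft.
V = (1.486/n) R^(2/3) √S = (1.486/0.013) × 6.118^(2/3) × √0.0011 = 12.68 ft/s. Hydraulic depth D_h = A/T = 305.3/21.5 = 14.2 ft.
Froude number Fr = V/√(g·D_h) = 12.68/√(32.2×14.2) = 0.593, which is less than 1, so the flow is subcritical.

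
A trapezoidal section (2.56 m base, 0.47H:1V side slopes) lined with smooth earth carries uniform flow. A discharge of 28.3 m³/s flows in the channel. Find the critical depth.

y_c = 2.03 m

At critical depth, Q² T / (g A³) = 1, i.e. A³/T = Q²/g = 28.3²/9.81 = 81.64.
Try y = 2.31 m: A³/T = 126.2 — over.
Try y = 2.03 m: A³/T = 81.25 — close enough.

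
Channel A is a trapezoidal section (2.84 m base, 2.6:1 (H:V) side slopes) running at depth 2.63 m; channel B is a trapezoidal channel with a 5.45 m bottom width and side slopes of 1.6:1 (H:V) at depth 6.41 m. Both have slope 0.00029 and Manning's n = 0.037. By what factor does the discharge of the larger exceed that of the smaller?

Channel A: With bottom width b = 2.84 m and side slope z = 2.6: A = (b + zy)y = (2.84 + 2.6×2.63)×2.63 = 25.45 m²; P = b + 2y√(1+z²) = 2.84 + 2×2.63×2.786 = 17.49 m. Hydraulic radius R = A/P = 25.45/17.49 = 1.455 m. Q_A = (1/0.037)·25.45·1.455^(2/3)·√0.00029 = 15.04 m³/s.
Channel B: With bottom width b = 5.45 m and side slope z = 1.6: A = (b + zy)y = (5.45 + 1.6×6.41)×6.41 = 100.7 m²; P = b + 2y√(1+z²) = 5.45 + 2×6.41×1.887 = 29.64 m. Hydraulic radius R = A/P = 100.7/29.64 = 3.397 m. Q_B = (1/0.037)·100.7·3.397^(2/3)·√0.00029 = 104.7 m³/s.
The larger discharge is 104.7 m³/s and the smaller is 15.04 m³/s; the ratio is 6.96.

6.96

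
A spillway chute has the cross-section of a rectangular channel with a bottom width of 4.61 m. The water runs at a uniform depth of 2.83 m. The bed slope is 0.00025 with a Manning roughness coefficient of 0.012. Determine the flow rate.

Flow area A = b·y = 4.61 × 2.83 = 13.05 m². Wetted perimeter P = b + 2y = 4.61 + 2×2.83 = 10.27 m.
Hydraulic radius R = A/P = 13.05/10.27 = 1.27 m.
Manning's equation: Q = (1/n) A R^(2/3) S^(1/2) = (1/0.012) × 13.05 × 1.27^(2/3) × 0.00025^(1/2) = 20.2 m³/s.

Q = 20.2 m³/s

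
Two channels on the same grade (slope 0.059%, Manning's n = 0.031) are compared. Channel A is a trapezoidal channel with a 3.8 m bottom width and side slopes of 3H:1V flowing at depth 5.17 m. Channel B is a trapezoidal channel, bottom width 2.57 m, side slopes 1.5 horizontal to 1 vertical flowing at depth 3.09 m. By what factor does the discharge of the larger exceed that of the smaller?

6.35

Channel A: With bottom width b = 3.8 m and side slope z = 3: A = (b + zy)y = (3.8 + 3×5.17)×5.17 = 99.83 m²; P = b + 2y√(1+z²) = 3.8 + 2×5.17×3.162 = 36.5 m. Hydraulic radius R = A/P = 99.83/36.5 = 2.735 m. Q_A = (1/0.031)·99.83·2.735^(2/3)·√0.00059 = 153 m³/s.
Channel B: With bottom width b = 2.57 m and side slope z = 1.5: A = (b + zy)y = (2.57 + 1.5×3.09)×3.09 = 22.26 m²; P = b + 2y√(1+z²) = 2.57 + 2×3.09×1.803 = 13.71 m. Hydraulic radius R = A/P = 22.26/13.71 = 1.624 m. Q_B = (1/0.031)·22.26·1.624^(2/3)·√0.00059 = 24.1 m³/s.
The larger discharge is 153 m³/s and the smaller is 24.1 m³/s; the ratio is 6.35.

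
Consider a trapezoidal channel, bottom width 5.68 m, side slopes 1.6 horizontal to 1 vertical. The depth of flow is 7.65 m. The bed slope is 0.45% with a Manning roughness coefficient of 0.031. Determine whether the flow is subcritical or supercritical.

With bottom width b = 5.68 m and side slope z = 1.6: A = (b + zy)y = (5.68 + 1.6×7.65)×7.65 = 137.1 m²; P = b + 2y√(1+z²) = 5.68 + 2×7.65×1.887 = 34.55 m.
Hydraulic radius R = A/P = 137.1/34.55 = 3.968 m.
V = (1/n) R^(2/3) √S = (1/0.031) × 3.968^(2/3) × √0.0045 = 5.424 m/s. Hydraulic depth D_h = A/T = 137.1/30.16 = 4.545 m.
Froude number Fr = V/√(g·D_h) = 5.424/√(9.81×4.545) = 0.812, which is less than 1, so the flow is subcritical.

subcritical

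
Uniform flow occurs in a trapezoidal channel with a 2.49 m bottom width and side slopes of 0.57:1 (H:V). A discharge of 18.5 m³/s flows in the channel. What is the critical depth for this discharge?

y_c = 1.57 m

At critical depth, Q² T / (g A³) = 1, i.e. A³/T = Q²/g = 18.5²/9.81 = 34.89.
At y = 2 m: A³/T = 80.22 — high.
At y = 1.57 m: A³/T = 35.07 — matches.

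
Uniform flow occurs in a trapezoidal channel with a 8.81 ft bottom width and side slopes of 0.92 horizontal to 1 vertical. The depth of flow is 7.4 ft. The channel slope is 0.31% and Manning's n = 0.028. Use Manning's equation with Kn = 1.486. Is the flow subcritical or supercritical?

subcritical

With bottom width b = 8.81 ft and side slope z = 0.92: A = (b + zy)y = (8.81 + 0.92×7.4)×7.4 = 115.6 ft²; P = b + 2y√(1+z²) = 8.81 + 2×7.4×1.359 = 28.92 ft.
Hydraulic radius R = A/P = 115.6/28.92 = 3.996 ft.
V = (1.486/n) R^(2/3) √S = (1.486/0.028) × 3.996^(2/3) × √0.0031 = 7.441 ft/s. Hydraulic depth D_h = A/T = 115.6/22.43 = 5.154 ft.
Froude number Fr = V/√(g·D_h) = 7.441/√(32.2×5.154) = 0.578, which is less than 1, so the flow is subcritical.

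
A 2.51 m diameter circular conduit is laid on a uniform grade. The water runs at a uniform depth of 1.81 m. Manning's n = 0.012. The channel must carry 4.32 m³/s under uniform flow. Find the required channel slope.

S = 0.00027

For a circular section of diameter D = 2.51 m at depth y = 1.81 m, the central angle is θ = 2 arccos(1 − 2y/D) = 4.058 rad. Then A = (D²/8)(θ − sin θ) = 3.82 m² and P = Dθ/2 = 5.092 m.
Hydraulic radius R = A/P = 3.82/5.092 = 0.7502 m.
From Manning's equation, S = [nQ / (1 A R^(2/3))]² = [0.012 × 4.32 / (1 × 3.82 × 0.7502^(2/3))]² = 0.00027.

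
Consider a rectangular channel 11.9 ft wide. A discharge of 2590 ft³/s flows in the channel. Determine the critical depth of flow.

For a rectangular channel, critical depth y_c = (q²/g)^(1/3) where q = Q/b = 2590/11.9 = 217.6 ft²/s.
So y_c = (217.6²/32.2)^(1/3) = 11.4 ft.

y_c = 11.4 ft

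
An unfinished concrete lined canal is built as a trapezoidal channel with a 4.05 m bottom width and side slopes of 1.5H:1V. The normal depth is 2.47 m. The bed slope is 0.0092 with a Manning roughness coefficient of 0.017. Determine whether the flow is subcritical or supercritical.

supercritical

With bottom width b = 4.05 m and side slope z = 1.5: A = (b + zy)y = (4.05 + 1.5×2.47)×2.47 = 19.15 m²; P = b + 2y√(1+z²) = 4.05 + 2×2.47×1.803 = 12.96 m.
Hydraulic radius R = A/P = 19.15/12.96 = 1.478 m.
V = (1/n) R^(2/3) √S = (1/0.017) × 1.478^(2/3) × √0.0092 = 7.322 m/s. Hydraulic depth D_h = A/T = 19.15/11.46 = 1.671 m.
Froude number Fr = V/√(g·D_h) = 7.322/√(9.81×1.671) = 1.81, which is greater than 1, so the flow is supercritical.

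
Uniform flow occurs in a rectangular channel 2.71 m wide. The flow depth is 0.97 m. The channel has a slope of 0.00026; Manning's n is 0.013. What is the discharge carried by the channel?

Flow area A = b·y = 2.71 × 0.97 = 2.629 m². Wetted perimeter P = b + 2y = 2.71 + 2×0.97 = 4.65 m.
Hydraulic radius R = A/P = 2.629/4.65 = 0.5653 m.
Manning's equation: Q = (1/n) A R^(2/3) S^(1/2) = (1/0.013) × 2.629 × 0.5653^(2/3) × 0.00026^(1/2) = 2.23 m³/s.

Q = 2.23 m³/s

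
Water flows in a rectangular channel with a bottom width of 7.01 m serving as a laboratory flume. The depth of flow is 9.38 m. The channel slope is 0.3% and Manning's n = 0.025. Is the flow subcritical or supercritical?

Flow area A = b·y = 7.01 × 9.38 = 65.75 m². Wetted perimeter P = b + 2y = 7.01 + 2×9.38 = 25.77 m.
Hydraulic radius R = A/P = 65.75/25.77 = 2.552 m.
V = (1/n) R^(2/3) √S = (1/0.025) × 2.552^(2/3) × √0.003 = 4.091 m/s. Hydraulic depth D_h = A/T = 65.75/7.01 = 9.38 m.
Froude number Fr = V/√(g·D_h) = 4.091/√(9.81×9.38) = 0.426, which is less than 1, so the flow is subcritical.

subcritical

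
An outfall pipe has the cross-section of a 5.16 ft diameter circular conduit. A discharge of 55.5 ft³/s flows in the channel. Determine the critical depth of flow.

At critical depth, Q² T / (g A³) = 1, i.e. A³/T = Q²/g = 55.5²/32.2 = 95.66.
At y = 1.72 ft: A³/T = 46.7 — too small.
At y = 2.07 ft: A³/T = 95.32 — matches.

y_c = 2.07 ft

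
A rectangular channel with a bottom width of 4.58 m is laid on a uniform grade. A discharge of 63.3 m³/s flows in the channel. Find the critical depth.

For a rectangular channel, critical depth y_c = (q²/g)^(1/3) where q = Q/b = 63.3/4.58 = 13.82 m²/s.
So y_c = (13.82²/9.81)^(1/3) = 2.69 m.

y_c = 2.69 m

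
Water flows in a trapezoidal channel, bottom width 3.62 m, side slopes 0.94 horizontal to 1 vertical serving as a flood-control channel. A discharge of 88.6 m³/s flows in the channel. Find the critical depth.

y_c = 3.02 m

At critical depth, Q² T / (g A³) = 1, i.e. A³/T = Q²/g = 88.6²/9.81 = 800.2.
Trying y = 3.62 m: A³/T = 1576 — over.
Trying y = 2.14 m: A³/T = 229 — short.
Trying y = 3.02 m: A³/T = 798.2 — ≈ 800.2.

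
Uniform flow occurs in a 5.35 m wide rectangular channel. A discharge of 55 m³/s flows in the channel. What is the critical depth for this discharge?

y_c = 2.21 m

For a rectangular channel, critical depth y_c = (q²/g)^(1/3) where q = Q/b = 55/5.35 = 10.28 m²/s.
So y_c = (10.28²/9.81)^(1/3) = 2.21 m.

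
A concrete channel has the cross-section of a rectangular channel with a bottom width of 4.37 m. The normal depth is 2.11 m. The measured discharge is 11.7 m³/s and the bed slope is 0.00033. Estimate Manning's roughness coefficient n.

Flow area A = b·y = 4.37 × 2.11 = 9.221 m². Wetted perimeter P = b + 2y = 4.37 + 2×2.11 = 8.59 m.
Hydraulic radius R = A/P = 9.221/8.59 = 1.073 m.
Rearranging Manning's equation: n = (1/Q) A R^(2/3) S^(1/2) = (1/11.7) × 9.221 × 1.073^(2/3) × √0.00033 = 0.015.

n = 0.015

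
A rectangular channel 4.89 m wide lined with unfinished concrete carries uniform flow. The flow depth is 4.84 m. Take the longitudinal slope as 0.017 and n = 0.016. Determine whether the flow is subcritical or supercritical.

supercritical

Flow area A = b·y = 4.89 × 4.84 = 23.67 m². Wetted perimeter P = b + 2y = 4.89 + 2×4.84 = 14.57 m.
Hydraulic radius R = A/P = 23.67/14.57 = 1.624 m.
V = (1/n) R^(2/3) √S = (1/0.016) × 1.624^(2/3) × √0.017 = 11.26 m/s. Hydraulic depth D_h = A/T = 23.67/4.89 = 4.84 m.
Froude number Fr = V/√(g·D_h) = 11.26/√(9.81×4.84) = 1.63, which is greater than 1, so the flow is supercritical.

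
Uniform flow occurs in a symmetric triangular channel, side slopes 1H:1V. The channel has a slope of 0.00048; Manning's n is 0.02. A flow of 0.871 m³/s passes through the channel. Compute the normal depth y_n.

y_n = 1.19 m

Manning's equation rearranged: A R^(2/3) = nQ / (1·√S) = 0.02 × 0.871 / (√0.00048) = 0.7951.
At y = 1.06 m: A R^(2/3) = 0.5841 — short.
At y = 1.39 m: A R^(2/3) = 1.203 — over.
At y = 1.19 m: A R^(2/3) = 0.7951 — ≈ 0.7951.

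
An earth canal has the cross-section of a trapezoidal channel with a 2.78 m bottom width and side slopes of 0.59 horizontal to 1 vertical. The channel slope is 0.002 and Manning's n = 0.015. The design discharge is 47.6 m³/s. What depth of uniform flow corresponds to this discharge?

Manning's equation rearranged: A R^(2/3) = nQ / (1·√S) = 0.015 × 47.6 / (√0.002) = 15.97.
At y = 3.55 m: A R^(2/3) = 23.37 — high.
At y = 2.26 m: A R^(2/3) = 10.25 — low.
At y = 2.89 m: A R^(2/3) = 15.96 — ≈ 15.97.

y_n = 2.89 m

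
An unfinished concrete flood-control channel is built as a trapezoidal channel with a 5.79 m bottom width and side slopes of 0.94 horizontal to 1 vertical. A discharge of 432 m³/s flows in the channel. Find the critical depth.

y_c = 6.01 m

At critical depth, Q² T / (g A³) = 1, i.e. A³/T = Q²/g = 432²/9.81 = 19020.
At y = 4.39 m: A³/T = 5875 — low.
At y = 7.34 m: A³/T = 41250 — high.
At y = 6.01 m: A³/T = 19020 — matches.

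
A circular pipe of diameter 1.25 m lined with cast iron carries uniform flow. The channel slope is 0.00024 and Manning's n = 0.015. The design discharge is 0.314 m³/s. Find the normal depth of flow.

y_n = 0.653 m

Manning's equation rearranged: A R^(2/3) = nQ / (1·√S) = 0.015 × 0.314 / (√0.00024) = 0.304.
Try y = 0.793 m: A R^(2/3) = 0.4127 — too large.
Try y = 0.553 m: A R^(2/3) = 0.2284 — too small.
Try y = 0.653 m: A R^(2/3) = 0.3042 — close enough.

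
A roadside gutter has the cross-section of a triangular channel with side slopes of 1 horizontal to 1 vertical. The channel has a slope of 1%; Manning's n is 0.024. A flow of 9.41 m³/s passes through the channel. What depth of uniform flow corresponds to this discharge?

Manning's equation rearranged: A R^(2/3) = nQ / (1·√S) = 0.024 × 9.41 / (√0.01) = 2.258.
Trying y = 1.41 m: A R^(2/3) = 1.25 — short.
Trying y = 2.03 m: A R^(2/3) = 3.303 — over.
Trying y = 1.76 m: A R^(2/3) = 2.258 — matches.

y_n = 1.76 m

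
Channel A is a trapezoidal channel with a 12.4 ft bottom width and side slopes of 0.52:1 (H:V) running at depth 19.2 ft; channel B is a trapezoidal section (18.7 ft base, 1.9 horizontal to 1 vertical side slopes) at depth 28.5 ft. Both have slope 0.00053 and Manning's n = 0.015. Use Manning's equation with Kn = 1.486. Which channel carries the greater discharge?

Channel A: With bottom width b = 12.4 ft and side slope z = 0.52: A = (b + zy)y = (12.4 + 0.52×19.2)×19.2 = 429.8 ft²; P = b + 2y√(1+z²) = 12.4 + 2×19.2×1.127 = 55.68 ft. Hydraulic radius R = A/P = 429.8/55.68 = 7.718 ft. Q_A = (1.486/0.015)·429.8·7.718^(2/3)·√0.00053 = 3828 ft³/s.
Channel B: With bottom width b = 18.7 ft and side slope z = 1.9: A = (b + zy)y = (18.7 + 1.9×28.5)×28.5 = 2076 ft²; P = b + 2y√(1+z²) = 18.7 + 2×28.5×2.147 = 141.1 ft. Hydraulic radius R = A/P = 2076/141.1 = 14.72 ft. Q_B = (1.486/0.015)·2076·14.72^(2/3)·√0.00053 = 28440 ft³/s.
Q_A = 3828 ft³/s vs Q_B = 28440 ft³/s, so channel B carries more.

channel B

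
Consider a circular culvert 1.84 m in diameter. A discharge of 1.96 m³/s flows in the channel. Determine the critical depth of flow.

At critical depth, Q² T / (g A³) = 1, i.e. A³/T = Q²/g = 1.96²/9.81 = 0.3916.
At y = 0.468 m: A³/T = 0.09429 — low.
At y = 0.676 m: A³/T = 0.3919 — close enough.

y_c = 0.676 m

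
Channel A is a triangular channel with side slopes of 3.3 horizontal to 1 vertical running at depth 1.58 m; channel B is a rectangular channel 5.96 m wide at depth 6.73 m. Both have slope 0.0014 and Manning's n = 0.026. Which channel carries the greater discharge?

Channel A: For a triangular section with side slope z = 3.3: A = zy² = 3.3×1.58² = 8.238 m²; P = 2y√(1+z²) = 2×1.58×3.448 = 10.9 m. Hydraulic radius R = A/P = 8.238/10.9 = 0.756 m. Q_A = (1/0.026)·8.238·0.756^(2/3)·√0.0014 = 9.839 m³/s.
Channel B: Flow area A = b·y = 5.96 × 6.73 = 40.11 m². Wetted perimeter P = b + 2y = 5.96 + 2×6.73 = 19.42 m. Hydraulic radius R = A/P = 40.11/19.42 = 2.065 m. Q_B = (1/0.026)·40.11·2.065^(2/3)·√0.0014 = 93.62 m³/s.
Q_A = 9.839 m³/s vs Q_B = 93.62 m³/s, so channel B carries more.

channel B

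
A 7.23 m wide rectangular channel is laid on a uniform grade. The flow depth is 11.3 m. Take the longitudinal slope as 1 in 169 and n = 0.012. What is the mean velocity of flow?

V = 12.5 m/s

Flow area A = b·y = 7.23 × 11.3 = 81.7 m². Wetted perimeter P = b + 2y = 7.23 + 2×11.3 = 29.83 m.
Hydraulic radius R = A/P = 81.7/29.83 = 2.739 m.
From Manning's equation, V = (1/n) R^(2/3) S^(1/2) = (1/0.012) × 2.739^(2/3) × 0.005917^(1/2) = 12.5 m/s.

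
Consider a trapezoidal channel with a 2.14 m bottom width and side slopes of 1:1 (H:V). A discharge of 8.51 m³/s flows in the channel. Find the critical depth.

At critical depth, Q² T / (g A³) = 1, i.e. A³/T = Q²/g = 8.51²/9.81 = 7.382.
Try y = 0.782 m: A³/T = 3.221 — too small.
Try y = 1.21 m: A³/T = 14.61 — too large.
Try y = 0.996 m: A³/T = 7.375 — matches.

y_c = 0.996 m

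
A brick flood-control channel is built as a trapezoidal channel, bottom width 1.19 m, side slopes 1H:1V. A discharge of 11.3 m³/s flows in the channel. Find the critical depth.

y_c = 1.43 m

At critical depth, Q² T / (g A³) = 1, i.e. A³/T = Q²/g = 11.3²/9.81 = 13.02.
Try y = 1.75 m: A³/T = 29.04 — too large.
Try y = 1.43 m: A³/T = 12.99 — matches.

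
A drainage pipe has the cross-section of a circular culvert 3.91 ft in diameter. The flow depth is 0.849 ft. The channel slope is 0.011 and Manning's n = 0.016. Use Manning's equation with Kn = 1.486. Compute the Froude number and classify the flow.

For a circular section of diameter D = 3.91 ft at depth y = 0.849 ft, the central angle is θ = 2 arccos(1 − 2y/D) = 1.939 rad. Then A = (D²/8)(θ − sin θ) = 1.922 ft² and P = Dθ/2 = 3.791 ft.
Hydraulic radius R = A/P = 1.922/3.791 = 0.5071 ft.
V = (1.486/n) R^(2/3) √S = (1.486/0.016) × 0.5071^(2/3) × √0.011 = 6.195 ft/s. Hydraulic depth D_h = A/T = 1.922/3.224 = 0.5963 ft.
Froude number Fr = V/√(g·D_h) = 6.195/√(32.2×0.5963) = 1.41, which is greater than 1, so the flow is supercritical.

supercritical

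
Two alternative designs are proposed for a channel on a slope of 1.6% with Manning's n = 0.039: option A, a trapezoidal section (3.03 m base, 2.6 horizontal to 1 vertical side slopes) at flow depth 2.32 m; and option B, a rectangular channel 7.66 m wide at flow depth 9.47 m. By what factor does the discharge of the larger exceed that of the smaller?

Channel A: With bottom width b = 3.03 m and side slope z = 2.6: A = (b + zy)y = (3.03 + 2.6×2.32)×2.32 = 21.02 m²; P = b + 2y√(1+z²) = 3.03 + 2×2.32×2.786 = 15.96 m. Hydraulic radius R = A/P = 21.02/15.96 = 1.318 m. Q_A = (1/0.039)·21.02·1.318^(2/3)·√0.016 = 81.95 m³/s.
Channel B: Flow area A = b·y = 7.66 × 9.47 = 72.54 m². Wetted perimeter P = b + 2y = 7.66 + 2×9.47 = 26.6 m. Hydraulic radius R = A/P = 72.54/26.6 = 2.727 m. Q_B = (1/0.039)·72.54·2.727^(2/3)·√0.016 = 459.2 m³/s.
The larger discharge is 459.2 m³/s and the smaller is 81.95 m³/s; the ratio is 5.6.

5.6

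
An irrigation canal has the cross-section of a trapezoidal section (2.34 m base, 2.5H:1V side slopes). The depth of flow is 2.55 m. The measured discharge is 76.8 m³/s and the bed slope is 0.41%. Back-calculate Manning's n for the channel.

n = 0.023

With bottom width b = 2.34 m and side slope z = 2.5: A = (b + zy)y = (2.34 + 2.5×2.55)×2.55 = 22.22 m²; P = b + 2y√(1+z²) = 2.34 + 2×2.55×2.693 = 16.07 m.
Hydraulic radius R = A/P = 22.22/16.07 = 1.383 m.
Rearranging Manning's equation: n = (1/Q) A R^(2/3) S^(1/2) = (1/76.8) × 22.22 × 1.383^(2/3) × √0.0041 = 0.023.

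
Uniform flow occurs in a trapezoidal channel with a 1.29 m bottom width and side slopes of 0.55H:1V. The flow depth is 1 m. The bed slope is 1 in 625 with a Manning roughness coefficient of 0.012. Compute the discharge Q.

Q = 3.94 m³/s

With bottom width b = 1.29 m and side slope z = 0.55: A = (b + zy)y = (1.29 + 0.55×1)×1 = 1.84 m²; P = b + 2y√(1+z²) = 1.29 + 2×1×1.141 = 3.573 m.
Hydraulic radius R = A/P = 1.84/3.573 = 0.515 m.
Manning's equation: Q = (1/n) A R^(2/3) S^(1/2) = (1/0.012) × 1.84 × 0.515^(2/3) × 0.0016^(1/2) = 3.94 m³/s.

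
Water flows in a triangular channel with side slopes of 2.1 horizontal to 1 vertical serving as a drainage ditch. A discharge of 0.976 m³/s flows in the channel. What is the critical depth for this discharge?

At critical depth, Q² T / (g A³) = 1, i.e. A³/T = Q²/g = 0.976²/9.81 = 0.0971.
Trying y = 0.608 m: A³/T = 0.1832 — over.
Trying y = 0.536 m: A³/T = 0.09755 — ≈ 0.0971.

y_c = 0.536 m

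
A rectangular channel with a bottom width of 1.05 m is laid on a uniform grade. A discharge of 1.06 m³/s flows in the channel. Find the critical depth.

For a rectangular channel, critical depth y_c = (q²/g)^(1/3) where q = Q/b = 1.06/1.05 = 1.01 m²/s.
So y_c = (1.01²/9.81)^(1/3) = 0.47 m.

y_c = 0.47 m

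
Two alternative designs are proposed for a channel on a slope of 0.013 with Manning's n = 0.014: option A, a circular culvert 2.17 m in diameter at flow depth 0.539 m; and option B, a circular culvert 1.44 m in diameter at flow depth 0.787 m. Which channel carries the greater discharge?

Channel A: For a circular section of diameter D = 2.17 m at depth y = 0.539 m, the central angle is θ = 2 arccos(1 − 2y/D) = 2.087 rad. Then A = (D²/8)(θ − sin θ) = 0.7165 m² and P = Dθ/2 = 2.264 m. Hydraulic radius R = A/P = 0.7165/2.264 = 0.3164 m. Q_A = (1/0.014)·0.7165·0.3164^(2/3)·√0.013 = 2.709 m³/s.
Channel B: For a circular section of diameter D = 1.44 m at depth y = 0.787 m, the central angle is θ = 2 arccos(1 − 2y/D) = 3.328 rad. Then A = (D²/8)(θ − sin θ) = 0.9106 m² and P = Dθ/2 = 2.396 m. Hydraulic radius R = A/P = 0.9106/2.396 = 0.38 m. Q_B = (1/0.014)·0.9106·0.38^(2/3)·√0.013 = 3.891 m³/s.
Q_A = 2.709 m³/s vs Q_B = 3.891 m³/s, so channel B carries more.

channel B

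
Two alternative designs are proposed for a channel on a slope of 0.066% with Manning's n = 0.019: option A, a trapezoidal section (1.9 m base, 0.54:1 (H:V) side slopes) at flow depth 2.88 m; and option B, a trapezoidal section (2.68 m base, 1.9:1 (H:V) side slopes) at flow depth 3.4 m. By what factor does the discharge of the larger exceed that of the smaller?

Channel A: With bottom width b = 1.9 m and side slope z = 0.54: A = (b + zy)y = (1.9 + 0.54×2.88)×2.88 = 9.951 m²; P = b + 2y√(1+z²) = 1.9 + 2×2.88×1.136 = 8.446 m. Hydraulic radius R = A/P = 9.951/8.446 = 1.178 m. Q_A = (1/0.019)·9.951·1.178^(2/3)·√0.00066 = 15.01 m³/s.
Channel B: With bottom width b = 2.68 m and side slope z = 1.9: A = (b + zy)y = (2.68 + 1.9×3.4)×3.4 = 31.08 m²; P = b + 2y√(1+z²) = 2.68 + 2×3.4×2.147 = 17.28 m. Hydraulic radius R = A/P = 31.08/17.28 = 1.798 m. Q_B = (1/0.019)·31.08·1.798^(2/3)·√0.00066 = 62.14 m³/s.
The larger discharge is 62.14 m³/s and the smaller is 15.01 m³/s; the ratio is 4.14.

4.14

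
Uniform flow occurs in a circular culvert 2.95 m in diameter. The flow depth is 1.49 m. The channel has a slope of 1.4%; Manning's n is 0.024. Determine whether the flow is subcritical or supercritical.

supercritical

For a circular section of diameter D = 2.95 m at depth y = 1.49 m, the central angle is θ = 2 arccos(1 − 2y/D) = 3.162 rad. Then A = (D²/8)(θ − sin θ) = 3.462 m² and P = Dθ/2 = 4.664 m.
Hydraulic radius R = A/P = 3.462/4.664 = 0.7422 m.
V = (1/n) R^(2/3) √S = (1/0.024) × 0.7422^(2/3) × √0.014 = 4.042 m/s. Hydraulic depth D_h = A/T = 3.462/2.95 = 1.174 m.
Froude number Fr = V/√(g·D_h) = 4.042/√(9.81×1.174) = 1.19, which is greater than 1, so the flow is supercritical.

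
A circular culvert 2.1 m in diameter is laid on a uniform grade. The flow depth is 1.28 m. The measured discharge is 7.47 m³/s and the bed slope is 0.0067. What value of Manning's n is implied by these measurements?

n = 0.017

For a circular section of diameter D = 2.1 m at depth y = 1.28 m, the central angle is θ = 2 arccos(1 − 2y/D) = 3.583 rad. Then A = (D²/8)(θ − sin θ) = 2.211 m² and P = Dθ/2 = 3.762 m.
Hydraulic radius R = A/P = 2.211/3.762 = 0.5876 m.
Rearranging Manning's equation: n = (1/Q) A R^(2/3) S^(1/2) = (1/7.47) × 2.211 × 0.5876^(2/3) × √0.0067 = 0.017.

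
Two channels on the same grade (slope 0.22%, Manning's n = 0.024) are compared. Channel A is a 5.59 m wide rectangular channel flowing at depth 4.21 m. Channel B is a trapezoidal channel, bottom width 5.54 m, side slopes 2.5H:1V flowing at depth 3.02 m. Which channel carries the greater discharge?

channel B

Channel A: Flow area A = b·y = 5.59 × 4.21 = 23.53 m². Wetted perimeter P = b + 2y = 5.59 + 2×4.21 = 14.01 m. Hydraulic radius R = A/P = 23.53/14.01 = 1.68 m. Q_A = (1/0.024)·23.53·1.68^(2/3)·√0.0022 = 64.99 m³/s.
Channel B: With bottom width b = 5.54 m and side slope z = 2.5: A = (b + zy)y = (5.54 + 2.5×3.02)×3.02 = 39.53 m²; P = b + 2y√(1+z²) = 5.54 + 2×3.02×2.693 = 21.8 m. Hydraulic radius R = A/P = 39.53/21.8 = 1.813 m. Q_B = (1/0.024)·39.53·1.813^(2/3)·√0.0022 = 114.9 m³/s.
Q_A = 64.99 m³/s vs Q_B = 114.9 m³/s, so channel B carries more.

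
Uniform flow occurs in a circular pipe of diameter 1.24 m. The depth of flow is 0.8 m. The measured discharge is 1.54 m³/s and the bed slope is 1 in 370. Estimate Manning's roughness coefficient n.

For a circular section of diameter D = 1.24 m at depth y = 0.8 m, the central angle is θ = 2 arccos(1 − 2y/D) = 3.731 rad. Then A = (D²/8)(θ − sin θ) = 0.8238 m² and P = Dθ/2 = 2.313 m.
Hydraulic radius R = A/P = 0.8238/2.313 = 0.3562 m.
Rearranging Manning's equation: n = (1/Q) A R^(2/3) S^(1/2) = (1/1.54) × 0.8238 × 0.3562^(2/3) × √0.002703 = 0.014.

n = 0.014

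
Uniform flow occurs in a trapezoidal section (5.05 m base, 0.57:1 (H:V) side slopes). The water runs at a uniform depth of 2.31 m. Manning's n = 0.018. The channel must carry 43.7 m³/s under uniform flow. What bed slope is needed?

S = 0.00179

With bottom width b = 5.05 m and side slope z = 0.57: A = (b + zy)y = (5.05 + 0.57×2.31)×2.31 = 14.71 m²; P = b + 2y√(1+z²) = 5.05 + 2×2.31×1.151 = 10.37 m.
Hydraulic radius R = A/P = 14.71/10.37 = 1.419 m.
From Manning's equation, S = [nQ / (1 A R^(2/3))]² = [0.018 × 43.7 / (1 × 14.71 × 1.419^(2/3))]² = 0.00179.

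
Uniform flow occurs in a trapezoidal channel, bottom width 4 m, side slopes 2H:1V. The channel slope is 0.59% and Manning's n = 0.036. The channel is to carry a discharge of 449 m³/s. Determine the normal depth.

Manning's equation rearranged: A R^(2/3) = nQ / (1·√S) = 0.036 × 449 / (√0.0059) = 210.4.
Try y = 6.73 m: A R^(2/3) = 268.1 — too large.
Try y = 5.42 m: A R^(2/3) = 161.6 — too small.
Try y = 6.07 m: A R^(2/3) = 210.3 — matches.

y_n = 6.07 m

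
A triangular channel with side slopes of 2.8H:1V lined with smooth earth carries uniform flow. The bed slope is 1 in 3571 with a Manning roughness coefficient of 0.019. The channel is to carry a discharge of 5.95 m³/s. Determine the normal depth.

Manning's equation rearranged: A R^(2/3) = nQ / (1·√S) = 0.019 × 5.95 / (√0.00028) = 6.756.
Try y = 2.01 m: A R^(2/3) = 10.9 — over.
Try y = 1.35 m: A R^(2/3) = 3.773 — short.
Try y = 1.68 m: A R^(2/3) = 6.76 — ≈ 6.756.

y_n = 1.68 m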